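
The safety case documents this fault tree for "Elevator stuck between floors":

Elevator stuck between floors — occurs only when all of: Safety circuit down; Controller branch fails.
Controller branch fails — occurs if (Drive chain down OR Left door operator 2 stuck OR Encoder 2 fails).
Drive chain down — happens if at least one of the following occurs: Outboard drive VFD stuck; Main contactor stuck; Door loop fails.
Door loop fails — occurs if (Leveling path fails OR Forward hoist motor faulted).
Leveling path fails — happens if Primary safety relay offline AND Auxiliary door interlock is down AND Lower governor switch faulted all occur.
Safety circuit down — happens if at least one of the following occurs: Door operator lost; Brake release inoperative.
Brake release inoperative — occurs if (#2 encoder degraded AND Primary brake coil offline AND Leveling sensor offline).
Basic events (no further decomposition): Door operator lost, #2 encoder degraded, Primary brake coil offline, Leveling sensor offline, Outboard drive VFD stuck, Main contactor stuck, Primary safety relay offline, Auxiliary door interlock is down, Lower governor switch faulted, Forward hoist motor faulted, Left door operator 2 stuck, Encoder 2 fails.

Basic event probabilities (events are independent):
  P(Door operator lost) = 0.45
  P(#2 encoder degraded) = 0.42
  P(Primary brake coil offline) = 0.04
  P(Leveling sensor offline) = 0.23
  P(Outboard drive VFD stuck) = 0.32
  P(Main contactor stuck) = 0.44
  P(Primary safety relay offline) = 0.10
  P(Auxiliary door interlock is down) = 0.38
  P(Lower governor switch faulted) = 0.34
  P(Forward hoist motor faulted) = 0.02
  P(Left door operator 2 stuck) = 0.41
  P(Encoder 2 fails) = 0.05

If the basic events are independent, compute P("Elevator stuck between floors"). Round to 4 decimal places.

0.3588

P(Brake release inoperative) [AND] = 0.42 × 0.04 × 0.23 = 0.003864
P(Safety circuit down) [OR] = 1 − (1−0.45) × (1−0.003864) = 0.452125
P(Leveling path fails) [AND] = 0.10 × 0.38 × 0.34 = 0.012920
P(Door loop fails) [OR] = 1 − (1−0.012920) × (1−0.02) = 0.032662
P(Drive chain down) [OR] = 1 − (1−0.32) × (1−0.44) × (1−0.032662) = 0.631638
P(Controller branch fails) [OR] = 1 − (1−0.631638) × (1−0.41) × (1−0.05) = 0.793533
P(Elevator stuck between floors) [AND] = 0.452125 × 0.793533 = 0.358776
Rounded to 4 decimal places: P(Elevator stuck between floors) ≈ 0.3588.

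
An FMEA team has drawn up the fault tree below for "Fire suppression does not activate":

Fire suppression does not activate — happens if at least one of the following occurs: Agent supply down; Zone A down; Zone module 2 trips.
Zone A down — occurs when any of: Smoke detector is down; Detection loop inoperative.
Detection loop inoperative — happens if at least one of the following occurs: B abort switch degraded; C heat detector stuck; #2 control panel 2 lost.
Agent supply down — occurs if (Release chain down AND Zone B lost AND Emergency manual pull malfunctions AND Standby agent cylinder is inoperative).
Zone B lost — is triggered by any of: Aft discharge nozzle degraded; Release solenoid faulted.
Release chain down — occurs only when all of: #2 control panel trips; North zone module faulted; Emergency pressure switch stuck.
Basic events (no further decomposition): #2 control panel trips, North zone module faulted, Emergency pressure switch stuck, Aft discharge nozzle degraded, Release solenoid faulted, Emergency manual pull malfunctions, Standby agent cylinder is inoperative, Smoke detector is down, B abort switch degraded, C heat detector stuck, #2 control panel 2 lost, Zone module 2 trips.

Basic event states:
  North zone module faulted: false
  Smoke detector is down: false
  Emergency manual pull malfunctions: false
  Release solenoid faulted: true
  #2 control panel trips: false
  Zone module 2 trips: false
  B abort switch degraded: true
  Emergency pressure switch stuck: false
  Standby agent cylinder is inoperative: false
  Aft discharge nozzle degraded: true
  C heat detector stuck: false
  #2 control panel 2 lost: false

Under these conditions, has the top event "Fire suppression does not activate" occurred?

Yes

Release chain down [AND]: #2 control panel trips=not, North zone module faulted=not, Emergency pressure switch stuck=not → not all inputs occur → does not occur.
Zone B lost [OR]: Aft discharge nozzle degraded=occurs, Release solenoid faulted=occurs → at least one input occurs → occurs.
Agent supply down [AND]: Release chain down=not, Zone B lost=occurs, Emergency manual pull malfunctions=not, Standby agent cylinder is inoperative=not → not all inputs occur → does not occur.
Detection loop inoperative [OR]: B abort switch degraded=occurs, C heat detector stuck=not, #2 control panel 2 lost=not → at least one input occurs → occurs.
Zone A down [OR]: Smoke detector is down=not, Detection loop inoperative=occurs → at least one input occurs → occurs.
Fire suppression does not activate [OR]: Agent supply down=not, Zone A down=occurs, Zone module 2 trips=not → at least one input occurs → occurs.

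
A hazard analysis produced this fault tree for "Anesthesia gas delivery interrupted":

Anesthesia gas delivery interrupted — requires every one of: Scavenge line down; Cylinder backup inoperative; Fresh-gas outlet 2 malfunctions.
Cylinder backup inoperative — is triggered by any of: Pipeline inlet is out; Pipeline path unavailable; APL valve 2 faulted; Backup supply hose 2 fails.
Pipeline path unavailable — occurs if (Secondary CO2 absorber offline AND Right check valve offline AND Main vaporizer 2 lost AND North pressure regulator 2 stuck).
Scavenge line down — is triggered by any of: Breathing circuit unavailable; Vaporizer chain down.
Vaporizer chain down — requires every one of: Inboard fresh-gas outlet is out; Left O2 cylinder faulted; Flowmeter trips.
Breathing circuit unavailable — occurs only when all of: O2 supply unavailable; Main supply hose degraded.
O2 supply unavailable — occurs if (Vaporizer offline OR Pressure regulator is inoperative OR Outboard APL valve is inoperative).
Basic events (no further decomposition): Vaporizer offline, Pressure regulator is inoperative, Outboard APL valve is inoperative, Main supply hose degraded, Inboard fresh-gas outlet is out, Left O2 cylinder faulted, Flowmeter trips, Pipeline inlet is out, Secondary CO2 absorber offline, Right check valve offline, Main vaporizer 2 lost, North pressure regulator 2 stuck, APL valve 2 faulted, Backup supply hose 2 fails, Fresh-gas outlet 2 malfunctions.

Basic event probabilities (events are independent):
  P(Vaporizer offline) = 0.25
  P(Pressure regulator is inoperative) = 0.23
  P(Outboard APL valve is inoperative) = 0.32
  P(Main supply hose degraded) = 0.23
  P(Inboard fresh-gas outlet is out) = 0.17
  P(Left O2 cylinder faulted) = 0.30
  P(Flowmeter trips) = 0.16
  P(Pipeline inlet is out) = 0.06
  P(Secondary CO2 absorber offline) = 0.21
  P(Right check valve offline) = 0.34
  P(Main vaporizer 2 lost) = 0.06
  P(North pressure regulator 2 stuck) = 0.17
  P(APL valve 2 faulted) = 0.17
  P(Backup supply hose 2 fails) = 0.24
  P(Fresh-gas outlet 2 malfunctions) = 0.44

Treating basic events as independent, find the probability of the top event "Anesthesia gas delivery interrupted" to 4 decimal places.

0.0263

P(O2 supply unavailable) [OR] = 1 − (1−0.25) × (1−0.23) × (1−0.32) = 0.607300
P(Breathing circuit unavailable) [AND] = 0.607300 × 0.23 = 0.139679
P(Vaporizer chain down) [AND] = 0.17 × 0.30 × 0.16 = 0.008160
P(Scavenge line down) [OR] = 1 − (1−0.139679) × (1−0.008160) = 0.146699
P(Pipeline path unavailable) [AND] = 0.21 × 0.34 × 0.06 × 0.17 = 0.000728
P(Cylinder backup inoperative) [OR] = 1 − (1−0.06) × (1−0.000728) × (1−0.17) × (1−0.24) = 0.407480
P(Anesthesia gas delivery interrupted) [AND] = 0.146699 × 0.407480 × 0.44 = 0.026302
Rounded to 4 decimal places: P(Anesthesia gas delivery interrupted) ≈ 0.0263.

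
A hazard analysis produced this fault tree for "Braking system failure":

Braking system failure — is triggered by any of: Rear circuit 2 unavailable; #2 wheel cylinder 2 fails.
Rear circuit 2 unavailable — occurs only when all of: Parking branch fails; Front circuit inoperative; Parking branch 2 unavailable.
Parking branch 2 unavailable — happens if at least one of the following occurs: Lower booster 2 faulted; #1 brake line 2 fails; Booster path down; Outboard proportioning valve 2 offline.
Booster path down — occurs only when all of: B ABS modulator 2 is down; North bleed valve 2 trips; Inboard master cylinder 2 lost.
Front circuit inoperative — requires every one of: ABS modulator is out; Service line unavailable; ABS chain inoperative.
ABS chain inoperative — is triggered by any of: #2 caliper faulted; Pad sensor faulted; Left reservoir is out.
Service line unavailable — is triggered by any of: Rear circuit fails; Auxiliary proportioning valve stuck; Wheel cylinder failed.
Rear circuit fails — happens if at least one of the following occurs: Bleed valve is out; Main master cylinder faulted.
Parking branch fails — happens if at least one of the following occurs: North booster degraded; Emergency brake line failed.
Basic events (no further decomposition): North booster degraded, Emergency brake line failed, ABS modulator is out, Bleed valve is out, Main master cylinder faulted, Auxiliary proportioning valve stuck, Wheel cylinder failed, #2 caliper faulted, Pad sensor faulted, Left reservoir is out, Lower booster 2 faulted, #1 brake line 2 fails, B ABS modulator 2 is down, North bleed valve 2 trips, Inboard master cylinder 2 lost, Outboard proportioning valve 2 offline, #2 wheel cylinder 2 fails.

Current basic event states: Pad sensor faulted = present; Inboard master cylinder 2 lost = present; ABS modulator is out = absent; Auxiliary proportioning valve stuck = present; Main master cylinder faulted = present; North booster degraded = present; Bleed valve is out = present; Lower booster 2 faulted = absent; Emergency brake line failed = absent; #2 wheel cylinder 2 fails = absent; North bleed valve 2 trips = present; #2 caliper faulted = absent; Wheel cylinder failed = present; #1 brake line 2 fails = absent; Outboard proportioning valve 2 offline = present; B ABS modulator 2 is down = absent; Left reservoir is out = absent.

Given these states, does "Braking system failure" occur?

Parking branch fails [OR]: North booster degraded=occurs, Emergency brake line failed=not → at least one input occurs → occurs.
Rear circuit fails [OR]: Bleed valve is out=occurs, Main master cylinder faulted=occurs → at least one input occurs → occurs.
Service line unavailable [OR]: Rear circuit fails=occurs, Auxiliary proportioning valve stuck=occurs, Wheel cylinder failed=occurs → at least one input occurs → occurs.
ABS chain inoperative [OR]: #2 caliper faulted=not, Pad sensor faulted=occurs, Left reservoir is out=not → at least one input occurs → occurs.
Front circuit inoperative [AND]: ABS modulator is out=not, Service line unavailable=occurs, ABS chain inoperative=occurs → not all inputs occur → does not occur.
Booster path down [AND]: B ABS modulator 2 is down=not, North bleed valve 2 trips=occurs, Inboard master cylinder 2 lost=occurs → not all inputs occur → does not occur.
Parking branch 2 unavailable [OR]: Lower booster 2 faulted=not, #1 brake line 2 fails=not, Booster path down=not, Outboard proportioning valve 2 offline=occurs → at least one input occurs → occurs.
Rear circuit 2 unavailable [AND]: Parking branch fails=occurs, Front circuit inoperative=not, Parking branch 2 unavailable=occurs → not all inputs occur → does not occur.
Braking system failure [OR]: Rear circuit 2 unavailable=not, #2 wheel cylinder 2 fails=not → no input occurs → does not occur.

No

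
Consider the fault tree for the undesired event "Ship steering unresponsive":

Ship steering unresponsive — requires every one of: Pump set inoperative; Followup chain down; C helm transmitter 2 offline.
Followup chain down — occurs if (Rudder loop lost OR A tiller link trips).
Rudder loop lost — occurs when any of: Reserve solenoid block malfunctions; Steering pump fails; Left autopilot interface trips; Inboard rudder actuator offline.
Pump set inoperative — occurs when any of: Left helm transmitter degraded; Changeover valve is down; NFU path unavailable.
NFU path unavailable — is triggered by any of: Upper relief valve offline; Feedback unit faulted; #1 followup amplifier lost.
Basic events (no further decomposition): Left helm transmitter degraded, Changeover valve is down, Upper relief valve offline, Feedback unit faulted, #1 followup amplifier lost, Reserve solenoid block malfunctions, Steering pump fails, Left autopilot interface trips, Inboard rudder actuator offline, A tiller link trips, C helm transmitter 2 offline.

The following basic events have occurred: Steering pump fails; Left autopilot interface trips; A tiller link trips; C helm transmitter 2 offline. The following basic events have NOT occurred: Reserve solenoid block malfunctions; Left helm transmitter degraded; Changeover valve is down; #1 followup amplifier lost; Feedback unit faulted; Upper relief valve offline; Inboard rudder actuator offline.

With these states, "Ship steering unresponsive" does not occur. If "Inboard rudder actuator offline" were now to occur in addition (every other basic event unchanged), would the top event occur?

Counterfactual: set "Inboard rudder actuator offline" to occurred.
NFU path unavailable [OR]: Upper relief valve offline=not, Feedback unit faulted=not, #1 followup amplifier lost=not → no input occurs → does not occur.
Pump set inoperative [OR]: Left helm transmitter degraded=not, Changeover valve is down=not, NFU path unavailable=not → no input occurs → does not occur.
Rudder loop lost [OR]: Reserve solenoid block malfunctions=not, Steering pump fails=occurs, Left autopilot interface trips=occurs, Inboard rudder actuator offline=occurs → at least one input occurs → occurs.
Followup chain down [OR]: Rudder loop lost=occurs, A tiller link trips=occurs → at least one input occurs → occurs.
Ship steering unresponsive [AND]: Pump set inoperative=not, Followup chain down=occurs, C helm transmitter 2 offline=occurs → not all inputs occur → does not occur.

No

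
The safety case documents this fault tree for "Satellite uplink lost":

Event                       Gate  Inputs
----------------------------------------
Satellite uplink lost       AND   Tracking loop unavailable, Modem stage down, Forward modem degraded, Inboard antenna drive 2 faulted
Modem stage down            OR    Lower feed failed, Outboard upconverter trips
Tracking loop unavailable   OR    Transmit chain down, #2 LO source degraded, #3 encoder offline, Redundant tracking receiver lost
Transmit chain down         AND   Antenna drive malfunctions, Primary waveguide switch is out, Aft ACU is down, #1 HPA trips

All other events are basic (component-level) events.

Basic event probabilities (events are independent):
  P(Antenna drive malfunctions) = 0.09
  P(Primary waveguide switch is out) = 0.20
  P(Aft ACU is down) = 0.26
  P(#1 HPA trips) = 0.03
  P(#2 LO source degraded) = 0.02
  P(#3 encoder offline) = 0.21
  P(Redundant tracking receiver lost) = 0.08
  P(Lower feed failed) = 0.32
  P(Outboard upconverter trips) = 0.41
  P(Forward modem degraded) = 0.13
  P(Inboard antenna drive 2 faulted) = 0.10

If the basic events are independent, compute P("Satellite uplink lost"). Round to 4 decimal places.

0.0022

P(Transmit chain down) [AND] = 0.09 × 0.20 × 0.26 × 0.03 = 0.000140
P(Tracking loop unavailable) [OR] = 1 − (1−0.000140) × (1−0.02) × (1−0.21) × (1−0.08) = 0.287836
P(Modem stage down) [OR] = 1 − (1−0.32) × (1−0.41) = 0.598800
P(Satellite uplink lost) [AND] = 0.287836 × 0.598800 × 0.13 × 0.10 = 0.002241
Rounded to 4 decimal places: P(Satellite uplink lost) ≈ 0.0022.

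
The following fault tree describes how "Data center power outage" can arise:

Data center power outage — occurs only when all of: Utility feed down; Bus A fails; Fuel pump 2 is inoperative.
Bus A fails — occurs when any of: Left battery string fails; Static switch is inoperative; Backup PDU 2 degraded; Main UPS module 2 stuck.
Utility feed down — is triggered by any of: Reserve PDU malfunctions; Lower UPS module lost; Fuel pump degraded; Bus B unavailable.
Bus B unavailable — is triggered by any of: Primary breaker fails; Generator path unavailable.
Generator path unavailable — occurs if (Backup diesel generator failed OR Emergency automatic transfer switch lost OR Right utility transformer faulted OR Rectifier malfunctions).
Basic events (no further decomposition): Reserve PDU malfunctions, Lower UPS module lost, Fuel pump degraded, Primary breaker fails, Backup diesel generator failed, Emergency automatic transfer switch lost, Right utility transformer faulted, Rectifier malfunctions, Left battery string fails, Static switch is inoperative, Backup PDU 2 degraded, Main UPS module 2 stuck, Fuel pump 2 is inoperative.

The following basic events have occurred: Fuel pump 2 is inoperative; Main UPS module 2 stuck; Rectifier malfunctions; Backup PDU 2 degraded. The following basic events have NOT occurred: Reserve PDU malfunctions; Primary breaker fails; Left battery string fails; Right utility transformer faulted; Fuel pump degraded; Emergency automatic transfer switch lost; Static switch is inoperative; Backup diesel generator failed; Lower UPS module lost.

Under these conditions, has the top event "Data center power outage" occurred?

Generator path unavailable [OR]: Backup diesel generator failed=not, Emergency automatic transfer switch lost=not, Right utility transformer faulted=not, Rectifier malfunctions=occurs → at least one input occurs → occurs.
Bus B unavailable [OR]: Primary breaker fails=not, Generator path unavailable=occurs → at least one input occurs → occurs.
Utility feed down [OR]: Reserve PDU malfunctions=not, Lower UPS module lost=not, Fuel pump degraded=not, Bus B unavailable=occurs → at least one input occurs → occurs.
Bus A fails [OR]: Left battery string fails=not, Static switch is inoperative=not, Backup PDU 2 degraded=occurs, Main UPS module 2 stuck=occurs → at least one input occurs → occurs.
Data center power outage [AND]: Utility feed down=occurs, Bus A fails=occurs, Fuel pump 2 is inoperative=occurs → all inputs occur → occurs.

Yes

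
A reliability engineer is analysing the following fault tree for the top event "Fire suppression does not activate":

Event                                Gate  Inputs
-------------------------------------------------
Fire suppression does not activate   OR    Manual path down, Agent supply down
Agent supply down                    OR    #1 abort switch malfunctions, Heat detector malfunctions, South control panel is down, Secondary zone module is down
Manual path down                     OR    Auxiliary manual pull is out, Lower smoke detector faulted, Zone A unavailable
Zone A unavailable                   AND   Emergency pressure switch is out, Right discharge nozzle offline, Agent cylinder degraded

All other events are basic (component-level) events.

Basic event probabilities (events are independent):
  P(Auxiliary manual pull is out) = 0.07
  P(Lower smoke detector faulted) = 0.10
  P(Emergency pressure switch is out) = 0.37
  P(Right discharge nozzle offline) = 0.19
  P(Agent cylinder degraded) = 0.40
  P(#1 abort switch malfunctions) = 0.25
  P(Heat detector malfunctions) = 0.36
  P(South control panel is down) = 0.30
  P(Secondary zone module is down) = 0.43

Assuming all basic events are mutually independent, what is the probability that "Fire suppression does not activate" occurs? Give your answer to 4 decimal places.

0.8442

P(Zone A unavailable) [AND] = 0.37 × 0.19 × 0.40 = 0.028120
P(Manual path down) [OR] = 1 − (1−0.07) × (1−0.10) × (1−0.028120) = 0.186536
P(Agent supply down) [OR] = 1 − (1−0.25) × (1−0.36) × (1−0.30) × (1−0.43) = 0.808480
P(Fire suppression does not activate) [OR] = 1 − (1−0.186536) × (1−0.808480) = 0.844205
Rounded to 4 decimal places: P(Fire suppression does not activate) ≈ 0.8442.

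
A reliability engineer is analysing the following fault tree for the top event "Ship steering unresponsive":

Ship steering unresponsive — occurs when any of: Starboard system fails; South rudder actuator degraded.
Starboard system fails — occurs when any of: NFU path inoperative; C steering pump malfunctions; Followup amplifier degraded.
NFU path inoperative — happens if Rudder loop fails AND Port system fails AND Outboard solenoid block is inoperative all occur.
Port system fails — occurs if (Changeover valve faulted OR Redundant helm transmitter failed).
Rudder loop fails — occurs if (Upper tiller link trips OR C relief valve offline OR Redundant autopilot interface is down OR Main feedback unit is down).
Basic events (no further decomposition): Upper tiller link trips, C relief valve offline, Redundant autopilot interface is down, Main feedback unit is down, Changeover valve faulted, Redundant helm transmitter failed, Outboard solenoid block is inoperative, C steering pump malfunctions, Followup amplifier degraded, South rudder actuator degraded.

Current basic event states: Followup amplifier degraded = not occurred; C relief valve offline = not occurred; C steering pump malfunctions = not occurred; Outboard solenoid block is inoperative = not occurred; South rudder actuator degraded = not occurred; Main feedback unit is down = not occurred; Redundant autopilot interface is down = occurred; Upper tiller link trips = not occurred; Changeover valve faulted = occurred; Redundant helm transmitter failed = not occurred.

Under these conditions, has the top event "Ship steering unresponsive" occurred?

No

Rudder loop fails [OR]: Upper tiller link trips=not, C relief valve offline=not, Redundant autopilot interface is down=occurs, Main feedback unit is down=not → at least one input occurs → occurs.
Port system fails [OR]: Changeover valve faulted=occurs, Redundant helm transmitter failed=not → at least one input occurs → occurs.
NFU path inoperative [AND]: Rudder loop fails=occurs, Port system fails=occurs, Outboard solenoid block is inoperative=not → not all inputs occur → does not occur.
Starboard system fails [OR]: NFU path inoperative=not, C steering pump malfunctions=not, Followup amplifier degraded=not → no input occurs → does not occur.
Ship steering unresponsive [OR]: Starboard system fails=not, South rudder actuator degraded=not → no input occurs → does not occur.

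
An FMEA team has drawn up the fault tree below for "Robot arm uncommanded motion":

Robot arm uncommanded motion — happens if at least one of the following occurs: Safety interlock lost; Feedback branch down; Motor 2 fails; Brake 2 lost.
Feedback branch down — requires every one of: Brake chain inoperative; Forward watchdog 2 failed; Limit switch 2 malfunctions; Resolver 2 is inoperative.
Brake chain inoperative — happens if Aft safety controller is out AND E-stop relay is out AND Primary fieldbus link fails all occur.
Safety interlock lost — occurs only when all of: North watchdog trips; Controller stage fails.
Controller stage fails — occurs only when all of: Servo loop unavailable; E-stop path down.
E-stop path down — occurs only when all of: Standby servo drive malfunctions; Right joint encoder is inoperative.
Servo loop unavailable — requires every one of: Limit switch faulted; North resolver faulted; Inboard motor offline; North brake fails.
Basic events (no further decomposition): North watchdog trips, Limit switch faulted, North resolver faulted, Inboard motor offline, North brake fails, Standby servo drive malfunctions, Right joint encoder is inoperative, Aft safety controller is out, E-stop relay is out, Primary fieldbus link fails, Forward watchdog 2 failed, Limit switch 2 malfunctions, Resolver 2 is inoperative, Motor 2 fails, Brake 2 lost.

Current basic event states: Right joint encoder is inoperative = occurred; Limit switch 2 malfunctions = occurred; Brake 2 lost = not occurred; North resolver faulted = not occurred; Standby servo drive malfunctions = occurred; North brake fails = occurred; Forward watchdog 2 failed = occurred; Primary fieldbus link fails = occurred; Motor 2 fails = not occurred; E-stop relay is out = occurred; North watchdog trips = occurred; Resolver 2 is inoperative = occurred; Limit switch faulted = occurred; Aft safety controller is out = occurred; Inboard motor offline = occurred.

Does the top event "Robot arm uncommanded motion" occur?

Yes

Servo loop unavailable [AND]: Limit switch faulted=occurs, North resolver faulted=not, Inboard motor offline=occurs, North brake fails=occurs → not all inputs occur → does not occur.
E-stop path down [AND]: Standby servo drive malfunctions=occurs, Right joint encoder is inoperative=occurs → all inputs occur → occurs.
Controller stage fails [AND]: Servo loop unavailable=not, E-stop path down=occurs → not all inputs occur → does not occur.
Safety interlock lost [AND]: North watchdog trips=occurs, Controller stage fails=not → not all inputs occur → does not occur.
Brake chain inoperative [AND]: Aft safety controller is out=occurs, E-stop relay is out=occurs, Primary fieldbus link fails=occurs → all inputs occur → occurs.
Feedback branch down [AND]: Brake chain inoperative=occurs, Forward watchdog 2 failed=occurs, Limit switch 2 malfunctions=occurs, Resolver 2 is inoperative=occurs → all inputs occur → occurs.
Robot arm uncommanded motion [OR]: Safety interlock lost=not, Feedback branch down=occurs, Motor 2 fails=not, Brake 2 lost=not → at least one input occurs → occurs.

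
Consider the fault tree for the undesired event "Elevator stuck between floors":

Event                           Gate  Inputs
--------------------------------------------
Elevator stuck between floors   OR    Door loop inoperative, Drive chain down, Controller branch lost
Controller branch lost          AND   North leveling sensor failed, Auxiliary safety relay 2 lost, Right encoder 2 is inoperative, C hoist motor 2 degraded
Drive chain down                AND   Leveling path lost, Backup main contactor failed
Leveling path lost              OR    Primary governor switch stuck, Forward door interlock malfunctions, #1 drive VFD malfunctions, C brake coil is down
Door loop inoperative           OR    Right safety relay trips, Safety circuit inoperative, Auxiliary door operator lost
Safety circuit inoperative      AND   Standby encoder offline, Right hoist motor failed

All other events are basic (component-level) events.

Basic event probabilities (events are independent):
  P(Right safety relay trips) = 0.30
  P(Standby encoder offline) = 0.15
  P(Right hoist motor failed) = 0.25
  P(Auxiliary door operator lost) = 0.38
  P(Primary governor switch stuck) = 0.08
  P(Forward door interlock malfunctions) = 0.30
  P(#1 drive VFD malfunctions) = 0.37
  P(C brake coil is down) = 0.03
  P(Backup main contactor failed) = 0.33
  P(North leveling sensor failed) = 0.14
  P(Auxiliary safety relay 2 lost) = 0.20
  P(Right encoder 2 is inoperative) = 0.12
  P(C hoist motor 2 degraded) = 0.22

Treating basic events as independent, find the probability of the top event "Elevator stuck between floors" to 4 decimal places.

P(Safety circuit inoperative) [AND] = 0.15 × 0.25 = 0.037500
P(Door loop inoperative) [OR] = 1 − (1−0.30) × (1−0.037500) × (1−0.38) = 0.582275
P(Leveling path lost) [OR] = 1 − (1−0.08) × (1−0.30) × (1−0.37) × (1−0.03) = 0.606452
P(Drive chain down) [AND] = 0.606452 × 0.33 = 0.200129
P(Controller branch lost) [AND] = 0.14 × 0.20 × 0.12 × 0.22 = 0.000739
P(Elevator stuck between floors) [OR] = 1 − (1−0.582275) × (1−0.200129) × (1−0.000739) = 0.666121
Rounded to 4 decimal places: P(Elevator stuck between floors) ≈ 0.6661.

0.6661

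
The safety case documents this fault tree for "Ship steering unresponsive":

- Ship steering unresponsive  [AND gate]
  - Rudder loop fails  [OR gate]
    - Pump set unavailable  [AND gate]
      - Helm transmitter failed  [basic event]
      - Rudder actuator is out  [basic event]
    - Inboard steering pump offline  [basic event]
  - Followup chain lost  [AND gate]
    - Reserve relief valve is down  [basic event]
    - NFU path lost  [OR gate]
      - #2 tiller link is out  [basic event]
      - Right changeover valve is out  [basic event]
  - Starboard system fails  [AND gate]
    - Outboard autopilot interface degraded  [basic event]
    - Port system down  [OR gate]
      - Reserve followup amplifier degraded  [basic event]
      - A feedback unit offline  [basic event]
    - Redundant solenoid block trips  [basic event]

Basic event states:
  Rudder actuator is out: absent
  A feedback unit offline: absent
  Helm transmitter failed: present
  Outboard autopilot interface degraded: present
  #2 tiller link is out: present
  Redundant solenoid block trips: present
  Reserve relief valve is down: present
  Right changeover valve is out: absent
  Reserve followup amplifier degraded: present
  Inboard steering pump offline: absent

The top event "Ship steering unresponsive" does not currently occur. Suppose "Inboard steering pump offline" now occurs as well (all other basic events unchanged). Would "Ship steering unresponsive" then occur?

Counterfactual: set "Inboard steering pump offline" to occurred.
Pump set unavailable [AND]: Helm transmitter failed=occurs, Rudder actuator is out=not → not all inputs occur → does not occur.
Rudder loop fails [OR]: Pump set unavailable=not, Inboard steering pump offline=occurs → at least one input occurs → occurs.
NFU path lost [OR]: #2 tiller link is out=occurs, Right changeover valve is out=not → at least one input occurs → occurs.
Followup chain lost [AND]: Reserve relief valve is down=occurs, NFU path lost=occurs → all inputs occur → occurs.
Port system down [OR]: Reserve followup amplifier degraded=occurs, A feedback unit offline=not → at least one input occurs → occurs.
Starboard system fails [AND]: Outboard autopilot interface degraded=occurs, Port system down=occurs, Redundant solenoid block trips=occurs → all inputs occur → occurs.
Ship steering unresponsive [AND]: Rudder loop fails=occurs, Followup chain lost=occurs, Starboard system fails=occurs → all inputs occur → occurs.

Yes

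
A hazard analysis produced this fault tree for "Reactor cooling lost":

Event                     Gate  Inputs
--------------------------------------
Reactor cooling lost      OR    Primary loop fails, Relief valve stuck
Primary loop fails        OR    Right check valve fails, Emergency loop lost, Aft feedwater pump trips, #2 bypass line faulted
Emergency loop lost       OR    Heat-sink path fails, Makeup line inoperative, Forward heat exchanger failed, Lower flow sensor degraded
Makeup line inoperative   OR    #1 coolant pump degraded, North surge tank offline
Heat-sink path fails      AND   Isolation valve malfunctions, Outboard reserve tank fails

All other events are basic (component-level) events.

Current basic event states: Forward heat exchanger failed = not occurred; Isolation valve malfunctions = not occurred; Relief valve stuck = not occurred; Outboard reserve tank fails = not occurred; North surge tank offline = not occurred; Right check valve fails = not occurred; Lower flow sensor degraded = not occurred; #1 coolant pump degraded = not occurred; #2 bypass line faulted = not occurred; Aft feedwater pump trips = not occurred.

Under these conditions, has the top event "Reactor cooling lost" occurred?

Heat-sink path fails [AND]: Isolation valve malfunctions=not, Outboard reserve tank fails=not → not all inputs occur → does not occur.
Makeup line inoperative [OR]: #1 coolant pump degraded=not, North surge tank offline=not → no input occurs → does not occur.
Emergency loop lost [OR]: Heat-sink path fails=not, Makeup line inoperative=not, Forward heat exchanger failed=not, Lower flow sensor degraded=not → no input occurs → does not occur.
Primary loop fails [OR]: Right check valve fails=not, Emergency loop lost=not, Aft feedwater pump trips=not, #2 bypass line faulted=not → no input occurs → does not occur.
Reactor cooling lost [OR]: Primary loop fails=not, Relief valve stuck=not → no input occurs → does not occur.

No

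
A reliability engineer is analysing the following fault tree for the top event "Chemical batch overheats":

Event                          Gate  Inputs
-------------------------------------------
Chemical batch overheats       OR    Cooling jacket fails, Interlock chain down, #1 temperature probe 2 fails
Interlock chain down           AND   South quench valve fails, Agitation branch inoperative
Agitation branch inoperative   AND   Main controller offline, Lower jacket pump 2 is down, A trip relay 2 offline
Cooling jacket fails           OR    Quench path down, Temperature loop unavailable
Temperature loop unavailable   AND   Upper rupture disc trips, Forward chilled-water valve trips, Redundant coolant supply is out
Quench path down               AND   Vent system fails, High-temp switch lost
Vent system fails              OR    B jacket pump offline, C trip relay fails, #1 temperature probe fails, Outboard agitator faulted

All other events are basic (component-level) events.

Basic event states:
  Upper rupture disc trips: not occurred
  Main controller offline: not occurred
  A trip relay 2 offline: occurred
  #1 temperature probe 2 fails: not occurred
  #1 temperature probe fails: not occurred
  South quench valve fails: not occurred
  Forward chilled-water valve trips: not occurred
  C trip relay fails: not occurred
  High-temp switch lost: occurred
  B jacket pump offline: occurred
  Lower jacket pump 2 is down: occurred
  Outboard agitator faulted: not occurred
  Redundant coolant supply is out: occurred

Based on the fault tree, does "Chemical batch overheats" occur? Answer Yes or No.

Vent system fails [OR]: B jacket pump offline=occurs, C trip relay fails=not, #1 temperature probe fails=not, Outboard agitator faulted=not → at least one input occurs → occurs.
Quench path down [AND]: Vent system fails=occurs, High-temp switch lost=occurs → all inputs occur → occurs.
Temperature loop unavailable [AND]: Upper rupture disc trips=not, Forward chilled-water valve trips=not, Redundant coolant supply is out=occurs → not all inputs occur → does not occur.
Cooling jacket fails [OR]: Quench path down=occurs, Temperature loop unavailable=not → at least one input occurs → occurs.
Agitation branch inoperative [AND]: Main controller offline=not, Lower jacket pump 2 is down=occurs, A trip relay 2 offline=occurs → not all inputs occur → does not occur.
Interlock chain down [AND]: South quench valve fails=not, Agitation branch inoperative=not → not all inputs occur → does not occur.
Chemical batch overheats [OR]: Cooling jacket fails=occurs, Interlock chain down=not, #1 temperature probe 2 fails=not → at least one input occurs → occurs.

Yes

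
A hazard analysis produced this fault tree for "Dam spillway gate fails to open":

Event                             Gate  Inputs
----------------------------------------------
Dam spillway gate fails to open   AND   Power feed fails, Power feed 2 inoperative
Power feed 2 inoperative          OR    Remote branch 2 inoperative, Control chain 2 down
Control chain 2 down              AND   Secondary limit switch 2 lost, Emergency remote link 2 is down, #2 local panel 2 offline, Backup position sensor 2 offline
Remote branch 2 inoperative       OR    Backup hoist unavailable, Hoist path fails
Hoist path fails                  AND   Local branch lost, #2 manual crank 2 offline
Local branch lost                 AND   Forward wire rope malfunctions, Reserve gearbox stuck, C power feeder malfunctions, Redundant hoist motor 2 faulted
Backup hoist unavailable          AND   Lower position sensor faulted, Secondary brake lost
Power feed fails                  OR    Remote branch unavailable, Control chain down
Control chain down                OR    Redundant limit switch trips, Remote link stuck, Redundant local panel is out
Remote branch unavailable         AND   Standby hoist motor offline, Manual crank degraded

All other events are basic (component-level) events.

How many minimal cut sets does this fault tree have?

12

Remote branch unavailable [AND]: one cut set from each child combined → 1 × 1 = 1 cut set(s).
Control chain down [OR]: union of children's cut sets → 3 cut set(s).
Power feed fails [OR]: union of children's cut sets → 4 cut set(s).
Backup hoist unavailable [AND]: one cut set from each child combined → 1 × 1 = 1 cut set(s).
Local branch lost [AND]: one cut set from each child combined → 1 × 1 × 1 × 1 = 1 cut set(s).
Hoist path fails [AND]: one cut set from each child combined → 1 × 1 = 1 cut set(s).
Remote branch 2 inoperative [OR]: union of children's cut sets → 2 cut set(s).
Control chain 2 down [AND]: one cut set from each child combined → 1 × 1 × 1 × 1 = 1 cut set(s).
Power feed 2 inoperative [OR]: union of children's cut sets → 3 cut set(s).
Dam spillway gate fails to open [AND]: one cut set from each child combined → 4 × 3 = 12 cut set(s).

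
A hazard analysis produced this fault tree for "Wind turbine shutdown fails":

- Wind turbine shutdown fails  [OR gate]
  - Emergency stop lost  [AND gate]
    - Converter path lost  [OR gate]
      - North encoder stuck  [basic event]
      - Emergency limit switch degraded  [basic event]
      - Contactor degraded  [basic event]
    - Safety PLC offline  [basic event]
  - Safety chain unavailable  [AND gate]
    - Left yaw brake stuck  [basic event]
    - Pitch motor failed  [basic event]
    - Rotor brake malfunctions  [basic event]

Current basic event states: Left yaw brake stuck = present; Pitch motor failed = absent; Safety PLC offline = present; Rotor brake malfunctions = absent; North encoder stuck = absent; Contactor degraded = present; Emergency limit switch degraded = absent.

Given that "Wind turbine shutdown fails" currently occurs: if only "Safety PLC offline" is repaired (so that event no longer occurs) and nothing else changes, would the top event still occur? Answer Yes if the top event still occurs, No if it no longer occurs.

Counterfactual: set "Safety PLC offline" to not occurred.
Converter path lost [OR]: North encoder stuck=not, Emergency limit switch degraded=not, Contactor degraded=occurs → at least one input occurs → occurs.
Emergency stop lost [AND]: Converter path lost=occurs, Safety PLC offline=not → not all inputs occur → does not occur.
Safety chain unavailable [AND]: Left yaw brake stuck=occurs, Pitch motor failed=not, Rotor brake malfunctions=not → not all inputs occur → does not occur.
Wind turbine shutdown fails [OR]: Emergency stop lost=not, Safety chain unavailable=not → no input occurs → does not occur.

No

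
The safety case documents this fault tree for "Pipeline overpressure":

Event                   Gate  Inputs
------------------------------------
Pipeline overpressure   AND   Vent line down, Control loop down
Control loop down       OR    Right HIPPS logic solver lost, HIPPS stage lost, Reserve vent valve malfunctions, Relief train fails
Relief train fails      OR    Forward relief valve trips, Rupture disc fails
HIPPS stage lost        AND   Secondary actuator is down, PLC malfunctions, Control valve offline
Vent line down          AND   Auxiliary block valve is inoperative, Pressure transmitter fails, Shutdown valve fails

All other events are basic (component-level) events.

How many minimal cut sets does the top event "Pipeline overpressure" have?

5

Vent line down [AND]: one cut set from each child combined → 1 × 1 × 1 = 1 cut set(s).
HIPPS stage lost [AND]: one cut set from each child combined → 1 × 1 × 1 = 1 cut set(s).
Relief train fails [OR]: union of children's cut sets → 2 cut set(s).
Control loop down [OR]: union of children's cut sets → 5 cut set(s).
Pipeline overpressure [AND]: one cut set from each child combined → 1 × 5 = 5 cut set(s).
Minimal cut sets: {Auxiliary block valve is inoperative, Pressure transmitter fails, Right HIPPS logic solver lost, Shutdown valve fails}; {Auxiliary block valve is inoperative, Control valve offline, PLC malfunctions, Pressure transmitter fails, Secondary actuator is down, Shutdown valve fails}; {Auxiliary block valve is inoperative, Pressure transmitter fails, Reserve vent valve malfunctions, Shutdown valve fails}; {Auxiliary block valve is inoperative, Forward relief valve trips, Pressure transmitter fails, Shutdown valve fails}; {Auxiliary block valve is inoperative, Pressure transmitter fails, Rupture disc fails, Shutdown valve fails}.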